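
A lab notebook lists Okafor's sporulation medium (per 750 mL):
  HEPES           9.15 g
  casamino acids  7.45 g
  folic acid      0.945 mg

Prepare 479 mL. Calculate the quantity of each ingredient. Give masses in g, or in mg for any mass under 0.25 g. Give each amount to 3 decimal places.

HEPES 5.844 g; casamino acids 4.758 g; folic acid 0.604 mg

Scale factor = 479 mL / 750 mL = 0.638667.
HEPES: 9.15 g × (479 mL / 750 mL) = 5.844 g
casamino acids: 7.45 g × (479 mL / 750 mL) = 4.758 g
folic acid: 0.945 mg × (479 mL / 750 mL) = 0.604 mg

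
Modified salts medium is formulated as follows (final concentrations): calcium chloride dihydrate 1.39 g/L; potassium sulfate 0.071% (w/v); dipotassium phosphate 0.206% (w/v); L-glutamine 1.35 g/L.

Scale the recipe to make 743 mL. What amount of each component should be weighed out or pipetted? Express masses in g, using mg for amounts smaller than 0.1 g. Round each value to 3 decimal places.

calcium chloride dihydrate 1.033 g; potassium sulfate 0.528 g; dipotassium phosphate 1.531 g; L-glutamine 1.003 g

Target volume = 743 mL = 0.743 L.
calcium chloride dihydrate: 1.39 g/L × 0.743 L = 1.033 g
potassium sulfate: 0.071% w/v = 0.71 g/L → 0.71 × 0.743 L = 0.528 g
dipotassium phosphate: 0.206 g per 100 mL × 743 mL ÷ 100 = 1.531 g
L-glutamine: 1.35 g/L × 0.743 L = 1.003 g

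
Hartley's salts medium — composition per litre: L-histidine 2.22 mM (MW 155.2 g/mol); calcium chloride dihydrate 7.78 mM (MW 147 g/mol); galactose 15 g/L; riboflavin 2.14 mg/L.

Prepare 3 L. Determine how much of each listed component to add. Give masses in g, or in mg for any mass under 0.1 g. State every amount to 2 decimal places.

L-histidine 1.03 g; calcium chloride dihydrate 3.43 g; galactose 45.00 g; riboflavin 6.42 mg

Scale factor relative to 1 L: 3.
L-histidine: 2.22 mmol/L × 155.2 g/mol × 3 L ÷ 1000 = 1.03 g
calcium chloride dihydrate: 7.78 mmol/L × 147 g/mol × 3 L ÷ 1000 = 3.43 g
galactose: 15 g/L × 3 L = 45.00 g
riboflavin: 2.14 mg/L × 3 L = 6.42 mg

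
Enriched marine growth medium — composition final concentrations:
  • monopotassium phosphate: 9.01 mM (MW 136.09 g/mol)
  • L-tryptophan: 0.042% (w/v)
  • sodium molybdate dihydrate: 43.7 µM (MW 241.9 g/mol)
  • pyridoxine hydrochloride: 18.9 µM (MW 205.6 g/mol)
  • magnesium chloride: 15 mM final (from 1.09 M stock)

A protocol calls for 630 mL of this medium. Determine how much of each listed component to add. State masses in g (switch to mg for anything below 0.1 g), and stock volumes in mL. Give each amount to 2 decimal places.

Scale factor relative to 1 L: 0.63.
monopotassium phosphate: 9.01 mmol/L × 136.09 g/mol × 0.63 L ÷ 1000 = 0.77 g
L-tryptophan: 0.042 g per 100 mL × 630 mL ÷ 100 = 0.26 g
sodium molybdate dihydrate: 43.7 µmol/L × 241.9 g/mol × 0.63 L ÷ 1000 = 6.66 mg
pyridoxine hydrochloride: 18.9 µmol/L × 205.6 g/mol × 0.63 L ÷ 1000 = 2.45 mg
magnesium chloride: C1V1 = C2V2 → 15 mM × 630 mL ÷ 1090 mM = 8.67 mL

monopotassium phosphate 0.77 g; L-tryptophan 0.26 g; sodium molybdate dihydrate 6.66 mg; pyridoxine hydrochloride 2.45 mg; magnesium chloride 8.67 mL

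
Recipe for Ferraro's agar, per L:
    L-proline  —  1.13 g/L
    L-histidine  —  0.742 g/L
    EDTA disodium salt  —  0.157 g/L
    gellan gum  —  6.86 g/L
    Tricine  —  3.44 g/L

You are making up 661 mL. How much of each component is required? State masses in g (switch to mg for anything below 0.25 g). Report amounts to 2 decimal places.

L-proline 0.75 g; L-histidine 0.49 g; EDTA disodium salt 103.78 mg; gellan gum 4.53 g; Tricine 2.27 g

Working volume: 661 mL = 0.661 L.
L-proline: 1.13 g/L × 0.661 L = 0.75 g
L-histidine: 0.742 g/L × 0.661 L = 0.49 g
EDTA disodium salt: 0.157 g/L × 0.661 L = 0.103777 g = 103.78 mg
gellan gum: 6.86 g/L × 0.661 L = 4.53 g
Tricine: 3.44 g/L × 0.661 L = 2.27 g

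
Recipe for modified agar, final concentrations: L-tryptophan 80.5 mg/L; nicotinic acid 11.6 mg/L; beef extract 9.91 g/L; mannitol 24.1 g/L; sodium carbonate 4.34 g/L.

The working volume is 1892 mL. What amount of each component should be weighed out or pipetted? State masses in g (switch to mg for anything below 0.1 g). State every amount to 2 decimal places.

Target volume = 1892 mL = 1.892 L.
L-tryptophan: 80.5 mg/L × 1.892 L = 152.306 mg = 0.15 g
nicotinic acid: 11.6 mg/L × 1.892 L = 21.95 mg
beef extract: 9.91 g/L × 1.892 L = 18.75 g
mannitol: 24.1 g/L × 1.892 L = 45.60 g
sodium carbonate: 4.34 g/L × 1.892 L = 8.21 g

L-tryptophan 0.15 g; nicotinic acid 21.95 mg; beef extract 18.75 g; mannitol 45.60 g; sodium carbonate 8.21 g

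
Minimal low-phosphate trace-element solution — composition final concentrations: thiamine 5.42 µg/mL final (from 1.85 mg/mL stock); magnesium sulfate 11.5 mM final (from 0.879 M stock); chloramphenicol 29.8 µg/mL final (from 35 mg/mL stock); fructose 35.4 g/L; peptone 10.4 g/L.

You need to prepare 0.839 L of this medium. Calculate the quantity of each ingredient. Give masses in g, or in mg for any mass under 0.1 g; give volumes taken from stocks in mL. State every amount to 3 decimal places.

thiamine 2.458 mL; magnesium sulfate 10.977 mL; chloramphenicol 0.714 mL; fructose 29.701 g; peptone 8.726 g

Working volume: 0.839 L.
thiamine: C1V1 = C2V2 → 5.42 µg/mL × 839 mL ÷ 1850 µg/mL = 2.458 mL
magnesium sulfate: V = C2·V2/C1 = 11.5 mM × 839 mL ÷ 879 mM = 10.977 mL
chloramphenicol: C1V1 = C2V2 → 29.8 µg/mL × 839 mL ÷ 35000 µg/mL = 0.714 mL
fructose: 35.4 g/L × 0.839 L = 29.701 g
peptone: 10.4 g/L × 0.839 L = 8.726 g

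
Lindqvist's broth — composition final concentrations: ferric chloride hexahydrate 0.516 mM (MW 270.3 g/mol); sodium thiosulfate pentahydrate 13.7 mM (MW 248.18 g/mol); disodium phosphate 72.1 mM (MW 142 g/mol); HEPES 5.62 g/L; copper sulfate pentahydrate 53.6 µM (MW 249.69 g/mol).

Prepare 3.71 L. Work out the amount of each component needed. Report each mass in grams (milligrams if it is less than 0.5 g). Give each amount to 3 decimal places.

Working volume: 3.71 L.
ferric chloride hexahydrate: 0.516 mmol/L × 270.3 g/mol × 3.71 L ÷ 1000 = 0.517 g
sodium thiosulfate pentahydrate: 13.7 mmol/L × 248.18 g/mol × 3.71 L ÷ 1000 = 12.614 g
disodium phosphate: 72.1 mmol/L × 142 g/mol × 3.71 L ÷ 1000 = 37.984 g
HEPES: 5.62 g/L × 3.71 L = 20.850 g
copper sulfate pentahydrate: 53.6 µmol/L × 249.69 g/mol × 3.71 L ÷ 1000 = 49.652 mg

ferric chloride hexahydrate 0.517 g; sodium thiosulfate pentahydrate 12.614 g; disodium phosphate 37.984 g; HEPES 20.850 g; copper sulfate pentahydrate 49.652 mg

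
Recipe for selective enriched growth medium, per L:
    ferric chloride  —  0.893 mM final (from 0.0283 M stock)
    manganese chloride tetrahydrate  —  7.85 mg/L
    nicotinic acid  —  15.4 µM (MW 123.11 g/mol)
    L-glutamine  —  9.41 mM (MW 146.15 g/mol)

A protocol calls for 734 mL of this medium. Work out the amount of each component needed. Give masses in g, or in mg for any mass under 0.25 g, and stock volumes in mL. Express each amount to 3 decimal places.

ferric chloride 23.161 mL; manganese chloride tetrahydrate 5.762 mg; nicotinic acid 1.392 mg; L-glutamine 1.009 g

Scale factor relative to 1 L: 0.734.
ferric chloride: dilute stock: 0.893 mM × 734 mL ÷ 28.3 mM = 23.161 mL
manganese chloride tetrahydrate: 7.85 mg/L × 0.734 L = 5.762 mg
nicotinic acid: 15.4 µmol/L × 123.11 g/mol × 0.734 L ÷ 1000 = 1.392 mg
L-glutamine: 9.41 mmol/L × 146.15 g/mol × 0.734 L ÷ 1000 = 1.009 g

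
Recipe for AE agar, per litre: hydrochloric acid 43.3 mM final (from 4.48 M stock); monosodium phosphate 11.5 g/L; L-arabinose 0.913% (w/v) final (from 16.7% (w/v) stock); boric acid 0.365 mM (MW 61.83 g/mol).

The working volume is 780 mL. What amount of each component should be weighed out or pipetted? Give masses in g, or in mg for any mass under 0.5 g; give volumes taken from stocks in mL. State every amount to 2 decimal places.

Target volume = 780 mL = 0.78 L.
hydrochloric acid: V = C2·V2/C1 = 43.3 mM × 780 mL ÷ 4480 mM = 7.54 mL
monosodium phosphate: 11.5 g/L × 0.78 L = 8.97 g
L-arabinose: dilute stock: 0.913% ÷ 16.7% × 780 mL = 42.64 mL
boric acid: 0.365 mmol/L × 61.83 mg/mmol × 0.78 L = 17.60 mg

hydrochloric acid 7.54 mL; monosodium phosphate 8.97 g; L-arabinose 42.64 mL; boric acid 17.60 mg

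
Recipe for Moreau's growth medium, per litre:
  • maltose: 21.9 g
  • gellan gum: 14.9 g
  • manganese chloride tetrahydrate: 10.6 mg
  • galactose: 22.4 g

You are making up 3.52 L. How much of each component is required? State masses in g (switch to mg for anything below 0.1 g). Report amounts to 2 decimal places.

maltose 77.09 g; gellan gum 52.45 g; manganese chloride tetrahydrate 37.31 mg; galactose 78.85 g

Ratio of target to recipe volume: 3520 / 1000 = 3.52.
maltose: 21.9 g × (3520 mL / 1000 mL) = 77.09 g
gellan gum: 14.9 g × (3520 mL / 1000 mL) = 52.45 g
manganese chloride tetrahydrate: 10.6 mg × (3520 mL / 1000 mL) = 37.31 mg
galactose: 22.4 g × (3520 mL / 1000 mL) = 78.85 g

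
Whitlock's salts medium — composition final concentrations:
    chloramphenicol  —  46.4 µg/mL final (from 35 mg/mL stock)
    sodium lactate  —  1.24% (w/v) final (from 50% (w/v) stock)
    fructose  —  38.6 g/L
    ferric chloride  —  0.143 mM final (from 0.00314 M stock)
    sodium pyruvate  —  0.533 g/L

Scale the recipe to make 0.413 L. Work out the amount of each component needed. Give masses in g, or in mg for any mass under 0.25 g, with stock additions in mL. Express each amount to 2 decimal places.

Working volume: 0.413 L.
chloramphenicol: V = C2·V2/C1 = 46.4 µg/mL × 413 mL ÷ 35000 µg/mL = 0.55 mL
sodium lactate: dilute stock: 1.24% ÷ 50% × 413 mL = 10.24 mL
fructose: 38.6 g/L × 0.413 L = 15.94 g
ferric chloride: C1V1 = C2V2 → 0.143 mM × 413 mL ÷ 3.14 mM = 18.81 mL
sodium pyruvate: 0.533 g/L × 0.413 L = 0.220129 g = 220.13 mg

chloramphenicol 0.55 mL; sodium lactate 10.24 mL; fructose 15.94 g; ferric chloride 18.81 mL; sodium pyruvate 220.13 mg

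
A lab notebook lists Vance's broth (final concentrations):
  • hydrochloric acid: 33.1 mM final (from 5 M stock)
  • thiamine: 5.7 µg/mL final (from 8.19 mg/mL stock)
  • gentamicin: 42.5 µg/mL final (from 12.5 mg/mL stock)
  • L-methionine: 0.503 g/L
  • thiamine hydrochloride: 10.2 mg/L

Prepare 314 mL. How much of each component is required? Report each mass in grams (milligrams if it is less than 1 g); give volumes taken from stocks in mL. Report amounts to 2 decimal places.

hydrochloric acid 2.08 mL; thiamine 0.22 mL; gentamicin 1.07 mL; L-methionine 157.94 mg; thiamine hydrochloride 3.20 mg

Scale factor relative to 1 L: 0.314.
hydrochloric acid: dilute stock: 33.1 mM × 314 mL ÷ 5000 mM = 2.08 mL
thiamine: V = C2·V2/C1 = 5.7 µg/mL × 314 mL ÷ 8190 µg/mL = 0.22 mL
gentamicin: V = C2·V2/C1 = 42.5 µg/mL × 314 mL ÷ 12500 µg/mL = 1.07 mL
L-methionine: 0.503 g/L × 0.314 L = 0.157942 g = 157.94 mg
thiamine hydrochloride: 10.2 mg/L × 0.314 L = 3.20 mg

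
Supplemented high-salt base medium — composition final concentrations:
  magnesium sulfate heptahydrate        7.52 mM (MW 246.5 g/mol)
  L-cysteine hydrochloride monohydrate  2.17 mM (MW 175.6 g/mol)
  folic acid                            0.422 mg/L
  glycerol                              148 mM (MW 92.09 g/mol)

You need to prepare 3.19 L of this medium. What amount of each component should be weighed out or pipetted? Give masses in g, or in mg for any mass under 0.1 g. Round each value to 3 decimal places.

Working volume: 3.19 L.
magnesium sulfate heptahydrate: 7.52 mmol/L × 246.5 g/mol × 3.19 L ÷ 1000 = 5.913 g
L-cysteine hydrochloride monohydrate: 2.17 mmol/L × 175.6 g/mol × 3.19 L ÷ 1000 = 1.216 g
folic acid: 0.422 mg/L × 3.19 L = 1.346 mg
glycerol: 148 mmol/L × 92.09 g/mol × 3.19 L ÷ 1000 = 43.478 g

magnesium sulfate heptahydrate 5.913 g; L-cysteine hydrochloride monohydrate 1.216 g; folic acid 1.346 mg; glycerol 43.478 g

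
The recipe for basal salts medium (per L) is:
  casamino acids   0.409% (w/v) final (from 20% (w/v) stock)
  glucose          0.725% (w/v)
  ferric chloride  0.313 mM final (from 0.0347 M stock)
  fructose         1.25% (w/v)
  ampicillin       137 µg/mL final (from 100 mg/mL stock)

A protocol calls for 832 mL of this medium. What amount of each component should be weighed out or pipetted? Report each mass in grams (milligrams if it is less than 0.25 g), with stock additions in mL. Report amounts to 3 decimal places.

casamino acids 17.014 mL; glucose 6.032 g; ferric chloride 7.505 mL; fructose 10.400 g; ampicillin 1.140 mL

Working volume: 832 mL = 0.832 L.
casamino acids: dilute stock: 0.409% ÷ 20% × 832 mL = 17.014 mL
glucose: 0.725% w/v = 7.25 g/L → 7.25 × 0.832 L = 6.032 g
ferric chloride: V = C2·V2/C1 = 0.313 mM × 832 mL ÷ 34.7 mM = 7.505 mL
fructose: 1.25% w/v = 12.5 g/L → 12.5 × 0.832 L = 10.400 g
ampicillin: C1V1 = C2V2 → 137 µg/mL × 832 mL ÷ 100000 µg/mL = 1.140 mL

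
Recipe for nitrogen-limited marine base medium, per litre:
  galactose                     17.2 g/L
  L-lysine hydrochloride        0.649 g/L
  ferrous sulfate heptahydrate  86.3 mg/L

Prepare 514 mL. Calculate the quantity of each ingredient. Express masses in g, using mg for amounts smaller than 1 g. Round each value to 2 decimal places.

galactose 8.84 g; L-lysine hydrochloride 333.59 mg; ferrous sulfate heptahydrate 44.36 mg

Scale factor relative to 1 L: 0.514.
galactose: 17.2 g/L × 0.514 L = 8.84 g
L-lysine hydrochloride: 0.649 g/L × 0.514 L = 0.333586 g = 333.59 mg
ferrous sulfate heptahydrate: 86.3 mg/L × 0.514 L = 44.36 mg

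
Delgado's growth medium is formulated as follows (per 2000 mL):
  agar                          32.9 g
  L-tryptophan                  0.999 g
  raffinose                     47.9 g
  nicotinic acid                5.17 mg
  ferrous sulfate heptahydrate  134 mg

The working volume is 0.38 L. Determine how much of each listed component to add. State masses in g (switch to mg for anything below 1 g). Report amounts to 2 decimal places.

agar 6.25 g; L-tryptophan 189.81 mg; raffinose 9.10 g; nicotinic acid 0.98 mg; ferrous sulfate heptahydrate 25.46 mg

Ratio of target to recipe volume: 380 / 2000 = 0.19.
agar: 32.9 g × (380 mL / 2000 mL) = 6.25 g
L-tryptophan: 0.999 g × (380 mL / 2000 mL) = 0.18981 g = 189.81 mg
raffinose: 47.9 g × (380 mL / 2000 mL) = 9.10 g
nicotinic acid: 5.17 mg × (380 mL / 2000 mL) = 0.98 mg
ferrous sulfate heptahydrate: 134 mg × (380 mL / 2000 mL) = 25.46 mg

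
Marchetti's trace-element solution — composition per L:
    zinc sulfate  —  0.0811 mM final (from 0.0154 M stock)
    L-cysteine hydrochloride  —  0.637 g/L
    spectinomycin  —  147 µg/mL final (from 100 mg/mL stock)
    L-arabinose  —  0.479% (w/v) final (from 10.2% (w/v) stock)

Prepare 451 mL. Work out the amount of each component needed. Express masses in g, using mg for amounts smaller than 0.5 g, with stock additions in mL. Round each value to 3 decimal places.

Scale factor relative to 1 L: 0.451.
zinc sulfate: dilute stock: 0.0811 mM × 451 mL ÷ 15.4 mM = 2.375 mL
L-cysteine hydrochloride: 0.637 g/L × 0.451 L = 0.287287 g = 287.287 mg
spectinomycin: dilute stock: 147 µg/mL × 451 mL ÷ 100000 µg/mL = 0.663 mL
L-arabinose: C1V1 = C2V2 → 0.479% ÷ 10.2% × 451 mL = 21.179 mL

zinc sulfate 2.375 mL; L-cysteine hydrochloride 287.287 mg; spectinomycin 0.663 mL; L-arabinose 21.179 mL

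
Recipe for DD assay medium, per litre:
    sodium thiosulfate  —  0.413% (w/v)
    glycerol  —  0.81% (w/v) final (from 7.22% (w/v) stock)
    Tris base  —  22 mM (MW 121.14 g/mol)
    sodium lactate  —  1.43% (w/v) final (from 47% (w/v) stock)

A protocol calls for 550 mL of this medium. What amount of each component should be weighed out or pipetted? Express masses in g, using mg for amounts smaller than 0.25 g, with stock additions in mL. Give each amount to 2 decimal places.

sodium thiosulfate 2.27 g; glycerol 61.70 mL; Tris base 1.47 g; sodium lactate 16.73 mL

Target volume = 550 mL = 0.55 L.
sodium thiosulfate: 0.413% w/v = 4.13 g/L → 4.13 × 0.55 L = 2.27 g
glycerol: C1V1 = C2V2 → 0.81% ÷ 7.22% × 550 mL = 61.70 mL
Tris base: 22 mmol/L × 121.14 g/mol × 0.55 L ÷ 1000 = 1.47 g
sodium lactate: V = C2·V2/C1 = 1.43% ÷ 47% × 550 mL = 16.73 mL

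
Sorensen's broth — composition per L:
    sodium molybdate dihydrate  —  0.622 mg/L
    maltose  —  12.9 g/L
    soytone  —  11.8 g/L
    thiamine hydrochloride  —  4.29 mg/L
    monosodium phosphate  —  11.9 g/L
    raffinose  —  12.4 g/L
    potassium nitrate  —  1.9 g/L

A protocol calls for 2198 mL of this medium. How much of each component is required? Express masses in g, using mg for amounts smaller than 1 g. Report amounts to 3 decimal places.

Target volume = 2198 mL = 2.198 L.
sodium molybdate dihydrate: 0.622 mg/L × 2.198 L = 1.367 mg
maltose: 12.9 g/L × 2.198 L = 28.354 g
soytone: 11.8 g/L × 2.198 L = 25.936 g
thiamine hydrochloride: 4.29 mg/L × 2.198 L = 9.429 mg
monosodium phosphate: 11.9 g/L × 2.198 L = 26.156 g
raffinose: 12.4 g/L × 2.198 L = 27.255 g
potassium nitrate: 1.9 g/L × 2.198 L = 4.176 g

sodium molybdate dihydrate 1.367 mg; maltose 28.354 g; soytone 25.936 g; thiamine hydrochloride 9.429 mg; monosodium phosphate 26.156 g; raffinose 27.255 g; potassium nitrate 4.176 g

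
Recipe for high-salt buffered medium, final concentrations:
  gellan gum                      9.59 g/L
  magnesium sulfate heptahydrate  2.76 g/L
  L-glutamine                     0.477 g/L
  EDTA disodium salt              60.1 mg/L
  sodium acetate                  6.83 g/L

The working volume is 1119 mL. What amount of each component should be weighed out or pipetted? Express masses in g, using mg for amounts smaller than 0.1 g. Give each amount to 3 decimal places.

gellan gum 10.731 g; magnesium sulfate heptahydrate 3.088 g; L-glutamine 0.534 g; EDTA disodium salt 67.252 mg; sodium acetate 7.643 g

Scale factor relative to 1 L: 1.119.
gellan gum: 9.59 g/L × 1.119 L = 10.731 g
magnesium sulfate heptahydrate: 2.76 g/L × 1.119 L = 3.088 g
L-glutamine: 0.477 g/L × 1.119 L = 0.534 g
EDTA disodium salt: 60.1 mg/L × 1.119 L = 67.252 mg
sodium acetate: 6.83 g/L × 1.119 L = 7.643 g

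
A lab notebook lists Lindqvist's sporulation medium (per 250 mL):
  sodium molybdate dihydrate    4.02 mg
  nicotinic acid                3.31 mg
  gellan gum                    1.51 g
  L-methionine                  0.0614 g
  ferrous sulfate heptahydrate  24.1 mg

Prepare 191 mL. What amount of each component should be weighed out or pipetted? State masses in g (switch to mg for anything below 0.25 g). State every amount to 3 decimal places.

sodium molybdate dihydrate 3.071 mg; nicotinic acid 2.529 mg; gellan gum 1.154 g; L-methionine 46.910 mg; ferrous sulfate heptahydrate 18.412 mg

Ratio of target to recipe volume: 191 / 250 = 0.764.
sodium molybdate dihydrate: 4.02 mg × (191 mL / 250 mL) = 3.071 mg
nicotinic acid: 3.31 mg × (191 mL / 250 mL) = 2.529 mg
gellan gum: 1.51 g × (191 mL / 250 mL) = 1.154 g
L-methionine: 0.0614 g × (191 mL / 250 mL) = 0.0469096 g = 46.910 mg
ferrous sulfate heptahydrate: 24.1 mg × (191 mL / 250 mL) = 18.412 mg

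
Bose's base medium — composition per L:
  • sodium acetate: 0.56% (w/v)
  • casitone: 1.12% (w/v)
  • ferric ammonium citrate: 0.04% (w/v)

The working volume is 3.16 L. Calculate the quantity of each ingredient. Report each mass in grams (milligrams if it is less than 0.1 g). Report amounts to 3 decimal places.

sodium acetate 17.696 g; casitone 35.392 g; ferric ammonium citrate 1.264 g

Scale factor relative to 1 L: 3.16.
sodium acetate: 0.56% w/v = 5.6 g/L → 5.6 × 3.16 L = 17.696 g
casitone: 1.12% w/v = 11.2 g/L → 11.2 × 3.16 L = 35.392 g
ferric ammonium citrate: 0.04% w/v = 0.4 g/L → 0.4 × 3.16 L = 1.264 g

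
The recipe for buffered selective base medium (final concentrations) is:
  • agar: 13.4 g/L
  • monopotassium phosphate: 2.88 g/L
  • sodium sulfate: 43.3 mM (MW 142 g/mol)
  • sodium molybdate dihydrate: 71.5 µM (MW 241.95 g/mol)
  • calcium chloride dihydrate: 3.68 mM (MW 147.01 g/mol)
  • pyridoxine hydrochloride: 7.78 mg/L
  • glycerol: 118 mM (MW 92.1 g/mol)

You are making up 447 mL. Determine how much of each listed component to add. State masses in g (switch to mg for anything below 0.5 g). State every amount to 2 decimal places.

Working volume: 447 mL = 0.447 L.
agar: 13.4 g/L × 0.447 L = 5.99 g
monopotassium phosphate: 2.88 g/L × 0.447 L = 1.29 g
sodium sulfate: 43.3 mmol/L × 142 g/mol × 0.447 L ÷ 1000 = 2.75 g
sodium molybdate dihydrate: 71.5 µmol/L × 241.95 g/mol × 0.447 L ÷ 1000 = 7.73 mg
calcium chloride dihydrate: 3.68 mmol/L × 147.01 mg/mmol × 0.447 L = 241.83 mg
pyridoxine hydrochloride: 7.78 mg/L × 0.447 L = 3.48 mg
glycerol: 118 mmol/L × 92.1 g/mol × 0.447 L ÷ 1000 = 4.86 g

agar 5.99 g; monopotassium phosphate 1.29 g; sodium sulfate 2.75 g; sodium molybdate dihydrate 7.73 mg; calcium chloride dihydrate 241.83 mg; pyridoxine hydrochloride 3.48 mg; glycerol 4.86 g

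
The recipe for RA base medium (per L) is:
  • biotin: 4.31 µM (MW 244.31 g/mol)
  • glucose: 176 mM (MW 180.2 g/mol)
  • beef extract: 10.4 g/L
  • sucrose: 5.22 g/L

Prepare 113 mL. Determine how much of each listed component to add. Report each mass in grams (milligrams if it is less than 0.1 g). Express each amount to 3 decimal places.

biotin 0.119 mg; glucose 3.584 g; beef extract 1.175 g; sucrose 0.590 g

Target volume = 113 mL = 0.113 L.
biotin: 4.31 µmol/L × 244.31 g/mol × 0.113 L ÷ 1000 = 0.119 mg
glucose: 176 mmol/L × 180.2 g/mol × 0.113 L ÷ 1000 = 3.584 g
beef extract: 10.4 g/L × 0.113 L = 1.175 g
sucrose: 5.22 g/L × 0.113 L = 0.590 g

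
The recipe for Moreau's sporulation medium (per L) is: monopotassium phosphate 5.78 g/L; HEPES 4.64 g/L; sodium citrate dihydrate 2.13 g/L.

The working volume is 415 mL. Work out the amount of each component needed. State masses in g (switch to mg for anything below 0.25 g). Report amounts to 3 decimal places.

monopotassium phosphate 2.399 g; HEPES 1.926 g; sodium citrate dihydrate 0.884 g

Target volume = 415 mL = 0.415 L.
monopotassium phosphate: 5.78 g/L × 0.415 L = 2.399 g
HEPES: 4.64 g/L × 0.415 L = 1.926 g
sodium citrate dihydrate: 2.13 g/L × 0.415 L = 0.884 g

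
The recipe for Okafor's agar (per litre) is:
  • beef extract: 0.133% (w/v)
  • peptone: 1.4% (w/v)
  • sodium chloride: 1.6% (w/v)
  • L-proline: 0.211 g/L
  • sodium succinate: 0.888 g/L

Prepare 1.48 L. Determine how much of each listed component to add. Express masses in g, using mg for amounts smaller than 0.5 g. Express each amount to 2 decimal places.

Working volume: 1.48 L.
beef extract: 0.133% w/v = 1.33 g/L → 1.33 × 1.48 L = 1.97 g
peptone: 1.4 g per 100 mL × 1480 mL ÷ 100 = 20.72 g
sodium chloride: 1.6 g per 100 mL × 1480 mL ÷ 100 = 23.68 g
L-proline: 0.211 g/L × 1.48 L = 0.31228 g = 312.28 mg
sodium succinate: 0.888 g/L × 1.48 L = 1.31 g

beef extract 1.97 g; peptone 20.72 g; sodium chloride 23.68 g; L-proline 312.28 mg; sodium succinate 1.31 g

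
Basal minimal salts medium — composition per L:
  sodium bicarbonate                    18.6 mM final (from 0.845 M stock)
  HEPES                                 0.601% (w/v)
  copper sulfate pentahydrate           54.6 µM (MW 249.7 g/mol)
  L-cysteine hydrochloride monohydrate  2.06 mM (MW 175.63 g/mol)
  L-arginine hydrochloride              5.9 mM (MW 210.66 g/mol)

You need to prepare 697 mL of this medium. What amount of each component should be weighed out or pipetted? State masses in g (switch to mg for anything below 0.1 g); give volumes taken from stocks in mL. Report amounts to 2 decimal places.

sodium bicarbonate 15.34 mL; HEPES 4.19 g; copper sulfate pentahydrate 9.50 mg; L-cysteine hydrochloride monohydrate 0.25 g; L-arginine hydrochloride 0.87 g

Scale factor relative to 1 L: 0.697.
sodium bicarbonate: dilute stock: 18.6 mM × 697 mL ÷ 845 mM = 15.34 mL
HEPES: 0.601 g per 100 mL × 697 mL ÷ 100 = 4.19 g
copper sulfate pentahydrate: 54.6 µmol/L × 249.7 g/mol × 0.697 L ÷ 1000 = 9.50 mg
L-cysteine hydrochloride monohydrate: 2.06 mmol/L × 175.63 g/mol × 0.697 L ÷ 1000 = 0.25 g
L-arginine hydrochloride: 5.9 mmol/L × 210.66 g/mol × 0.697 L ÷ 1000 = 0.87 g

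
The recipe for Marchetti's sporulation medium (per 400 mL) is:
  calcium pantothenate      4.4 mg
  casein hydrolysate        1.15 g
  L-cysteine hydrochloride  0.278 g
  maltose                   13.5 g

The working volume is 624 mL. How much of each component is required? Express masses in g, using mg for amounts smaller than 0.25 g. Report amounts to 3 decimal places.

calcium pantothenate 6.864 mg; casein hydrolysate 1.794 g; L-cysteine hydrochloride 0.434 g; maltose 21.060 g

Scale factor = 624 mL / 400 mL = 1.56.
calcium pantothenate: 4.4 mg × (624 mL / 400 mL) = 6.864 mg
casein hydrolysate: 1.15 g × (624 mL / 400 mL) = 1.794 g
L-cysteine hydrochloride: 0.278 g × (624 mL / 400 mL) = 0.434 g
maltose: 13.5 g × (624 mL / 400 mL) = 21.060 g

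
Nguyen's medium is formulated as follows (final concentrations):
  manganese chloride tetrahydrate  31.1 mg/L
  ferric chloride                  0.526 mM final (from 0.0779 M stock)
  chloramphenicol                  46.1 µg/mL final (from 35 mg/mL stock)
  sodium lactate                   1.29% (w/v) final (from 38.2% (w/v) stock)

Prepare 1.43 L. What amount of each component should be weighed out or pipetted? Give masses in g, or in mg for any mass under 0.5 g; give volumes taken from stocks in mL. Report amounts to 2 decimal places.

Scale factor relative to 1 L: 1.43.
manganese chloride tetrahydrate: 31.1 mg/L × 1.43 L = 44.47 mg
ferric chloride: V = C2·V2/C1 = 0.526 mM × 1430 mL ÷ 77.9 mM = 9.66 mL
chloramphenicol: C1V1 = C2V2 → 46.1 µg/mL × 1430 mL ÷ 35000 µg/mL = 1.88 mL
sodium lactate: C1V1 = C2V2 → 1.29% ÷ 38.2% × 1430 mL = 48.29 mL

manganese chloride tetrahydrate 44.47 mg; ferric chloride 9.66 mL; chloramphenicol 1.88 mL; sodium lactate 48.29 mL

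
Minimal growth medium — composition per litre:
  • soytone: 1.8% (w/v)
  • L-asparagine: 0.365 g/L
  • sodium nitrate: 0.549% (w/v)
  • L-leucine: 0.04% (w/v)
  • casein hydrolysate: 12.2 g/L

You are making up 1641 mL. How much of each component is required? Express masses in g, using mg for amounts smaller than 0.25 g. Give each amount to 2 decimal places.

Working volume: 1641 mL = 1.641 L.
soytone: 1.8 g per 100 mL × 1641 mL ÷ 100 = 29.54 g
L-asparagine: 0.365 g/L × 1.641 L = 0.60 g
sodium nitrate: 0.549 g per 100 mL × 1641 mL ÷ 100 = 9.01 g
L-leucine: 0.04 g per 100 mL × 1641 mL ÷ 100 = 0.66 g
casein hydrolysate: 12.2 g/L × 1.641 L = 20.02 g

soytone 29.54 g; L-asparagine 0.60 g; sodium nitrate 9.01 g; L-leucine 0.66 g; casein hydrolysate 20.02 g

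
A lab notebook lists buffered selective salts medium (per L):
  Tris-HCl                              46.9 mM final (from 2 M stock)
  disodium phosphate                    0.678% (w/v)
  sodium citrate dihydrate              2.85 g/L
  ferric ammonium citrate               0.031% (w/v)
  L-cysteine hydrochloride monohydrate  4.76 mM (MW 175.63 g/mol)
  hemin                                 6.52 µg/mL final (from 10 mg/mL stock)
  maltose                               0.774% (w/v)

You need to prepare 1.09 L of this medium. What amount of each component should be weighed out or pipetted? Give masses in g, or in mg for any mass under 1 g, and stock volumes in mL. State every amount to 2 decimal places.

Scale factor relative to 1 L: 1.09.
Tris-HCl: dilute stock: 46.9 mM × 1090 mL ÷ 2000 mM = 25.56 mL
disodium phosphate: 0.678% w/v = 6.78 g/L → 6.78 × 1.09 L = 7.39 g
sodium citrate dihydrate: 2.85 g/L × 1.09 L = 3.11 g
ferric ammonium citrate: 0.031% w/v = 0.31 g/L → 0.31 × 1.09 L = 0.3379 g = 337.90 mg
L-cysteine hydrochloride monohydrate: 4.76 mmol/L × 175.63 mg/mmol × 1.09 L = 911.24 mg
hemin: C1V1 = C2V2 → 6.52 µg/mL × 1090 mL ÷ 10000 µg/mL = 0.71 mL
maltose: 0.774% w/v = 7.74 g/L → 7.74 × 1.09 L = 8.44 g

Tris-HCl 25.56 mL; disodium phosphate 7.39 g; sodium citrate dihydrate 3.11 g; ferric ammonium citrate 337.90 mg; L-cysteine hydrochloride monohydrate 911.24 mg; hemin 0.71 mL; maltose 8.44 g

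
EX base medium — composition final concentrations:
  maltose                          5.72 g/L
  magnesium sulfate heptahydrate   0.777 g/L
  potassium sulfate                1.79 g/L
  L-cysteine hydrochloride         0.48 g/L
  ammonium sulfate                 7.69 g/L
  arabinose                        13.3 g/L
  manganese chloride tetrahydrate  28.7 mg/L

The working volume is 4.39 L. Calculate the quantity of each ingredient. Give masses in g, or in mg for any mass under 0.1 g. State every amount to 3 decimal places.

maltose 25.111 g; magnesium sulfate heptahydrate 3.411 g; potassium sulfate 7.858 g; L-cysteine hydrochloride 2.107 g; ammonium sulfate 33.759 g; arabinose 58.387 g; manganese chloride tetrahydrate 0.126 g

Scale factor relative to 1 L: 4.39.
maltose: 5.72 g/L × 4.39 L = 25.111 g
magnesium sulfate heptahydrate: 0.777 g/L × 4.39 L = 3.411 g
potassium sulfate: 1.79 g/L × 4.39 L = 7.858 g
L-cysteine hydrochloride: 0.48 g/L × 4.39 L = 2.107 g
ammonium sulfate: 7.69 g/L × 4.39 L = 33.759 g
arabinose: 13.3 g/L × 4.39 L = 58.387 g
manganese chloride tetrahydrate: 28.7 mg/L × 4.39 L = 125.993 mg = 0.126 g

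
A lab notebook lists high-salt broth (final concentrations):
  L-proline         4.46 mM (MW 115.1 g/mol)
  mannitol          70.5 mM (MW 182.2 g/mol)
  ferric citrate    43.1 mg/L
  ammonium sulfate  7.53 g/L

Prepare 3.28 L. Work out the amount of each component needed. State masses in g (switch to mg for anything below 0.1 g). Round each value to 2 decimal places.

L-proline 1.68 g; mannitol 42.13 g; ferric citrate 0.14 g; ammonium sulfate 24.70 g

Working volume: 3.28 L.
L-proline: 4.46 mmol/L × 115.1 g/mol × 3.28 L ÷ 1000 = 1.68 g
mannitol: 70.5 mmol/L × 182.2 g/mol × 3.28 L ÷ 1000 = 42.13 g
ferric citrate: 43.1 mg/L × 3.28 L = 141.368 mg = 0.14 g
ammonium sulfate: 7.53 g/L × 3.28 L = 24.70 g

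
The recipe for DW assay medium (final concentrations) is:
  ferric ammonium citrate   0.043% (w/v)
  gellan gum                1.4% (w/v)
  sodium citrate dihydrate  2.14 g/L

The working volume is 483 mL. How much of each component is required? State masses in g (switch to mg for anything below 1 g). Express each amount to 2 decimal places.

ferric ammonium citrate 207.69 mg; gellan gum 6.76 g; sodium citrate dihydrate 1.03 g

Target volume = 483 mL = 0.483 L.
ferric ammonium citrate: 0.043 g per 100 mL × 483 mL ÷ 100 = 0.20769 g = 207.69 mg
gellan gum: 1.4 g per 100 mL × 483 mL ÷ 100 = 6.76 g
sodium citrate dihydrate: 2.14 g/L × 0.483 L = 1.03 g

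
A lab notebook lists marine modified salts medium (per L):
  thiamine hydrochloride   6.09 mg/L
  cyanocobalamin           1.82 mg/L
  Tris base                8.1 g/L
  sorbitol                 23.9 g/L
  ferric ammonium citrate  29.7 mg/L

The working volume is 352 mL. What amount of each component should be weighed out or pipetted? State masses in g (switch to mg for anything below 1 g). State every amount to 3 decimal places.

Target volume = 352 mL = 0.352 L.
thiamine hydrochloride: 6.09 mg/L × 0.352 L = 2.144 mg
cyanocobalamin: 1.82 mg/L × 0.352 L = 0.641 mg
Tris base: 8.1 g/L × 0.352 L = 2.851 g
sorbitol: 23.9 g/L × 0.352 L = 8.413 g
ferric ammonium citrate: 29.7 mg/L × 0.352 L = 10.454 mg

thiamine hydrochloride 2.144 mg; cyanocobalamin 0.641 mg; Tris base 2.851 g; sorbitol 8.413 g; ferric ammonium citrate 10.454 mg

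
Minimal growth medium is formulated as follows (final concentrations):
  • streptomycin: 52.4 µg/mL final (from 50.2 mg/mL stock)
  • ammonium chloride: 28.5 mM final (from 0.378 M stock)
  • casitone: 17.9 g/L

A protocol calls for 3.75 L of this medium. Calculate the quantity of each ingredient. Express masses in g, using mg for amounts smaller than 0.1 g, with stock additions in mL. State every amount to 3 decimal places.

streptomycin 3.914 mL; ammonium chloride 282.738 mL; casitone 67.125 g

Scale factor relative to 1 L: 3.75.
streptomycin: V = C2·V2/C1 = 52.4 µg/mL × 3750 mL ÷ 50200 µg/mL = 3.914 mL
ammonium chloride: V = C2·V2/C1 = 28.5 mM × 3750 mL ÷ 378 mM = 282.738 mL
casitone: 17.9 g/L × 3.75 L = 67.125 g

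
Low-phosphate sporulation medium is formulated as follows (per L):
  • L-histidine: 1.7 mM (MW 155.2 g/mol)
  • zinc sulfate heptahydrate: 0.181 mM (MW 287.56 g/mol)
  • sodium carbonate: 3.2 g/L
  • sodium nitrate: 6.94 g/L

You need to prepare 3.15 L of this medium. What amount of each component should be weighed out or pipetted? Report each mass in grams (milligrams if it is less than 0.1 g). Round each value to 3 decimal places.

L-histidine 0.831 g; zinc sulfate heptahydrate 0.164 g; sodium carbonate 10.080 g; sodium nitrate 21.861 g

Scale factor relative to 1 L: 3.15.
L-histidine: 1.7 mmol/L × 155.2 g/mol × 3.15 L ÷ 1000 = 0.831 g
zinc sulfate heptahydrate: 0.181 mmol/L × 287.56 g/mol × 3.15 L ÷ 1000 = 0.164 g
sodium carbonate: 3.2 g/L × 3.15 L = 10.080 g
sodium nitrate: 6.94 g/L × 3.15 L = 21.861 g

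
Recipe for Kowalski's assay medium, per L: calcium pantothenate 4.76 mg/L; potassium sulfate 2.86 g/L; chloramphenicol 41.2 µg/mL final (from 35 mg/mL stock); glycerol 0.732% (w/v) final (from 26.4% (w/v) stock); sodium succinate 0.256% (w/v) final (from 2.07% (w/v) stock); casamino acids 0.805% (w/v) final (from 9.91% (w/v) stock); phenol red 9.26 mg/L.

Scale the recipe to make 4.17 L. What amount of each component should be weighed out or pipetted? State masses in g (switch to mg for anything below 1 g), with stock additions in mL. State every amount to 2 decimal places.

calcium pantothenate 19.85 mg; potassium sulfate 11.93 g; chloramphenicol 4.91 mL; glycerol 115.62 mL; sodium succinate 515.71 mL; casamino acids 338.73 mL; phenol red 38.61 mg

Working volume: 4.17 L.
calcium pantothenate: 4.76 mg/L × 4.17 L = 19.85 mg
potassium sulfate: 2.86 g/L × 4.17 L = 11.93 g
chloramphenicol: dilute stock: 41.2 µg/mL × 4170 mL ÷ 35000 µg/mL = 4.91 mL
glycerol: dilute stock: 0.732% ÷ 26.4% × 4170 mL = 115.62 mL
sodium succinate: dilute stock: 0.256% ÷ 2.07% × 4170 mL = 515.71 mL
casamino acids: dilute stock: 0.805% ÷ 9.91% × 4170 mL = 338.73 mL
phenol red: 9.26 mg/L × 4.17 L = 38.61 mg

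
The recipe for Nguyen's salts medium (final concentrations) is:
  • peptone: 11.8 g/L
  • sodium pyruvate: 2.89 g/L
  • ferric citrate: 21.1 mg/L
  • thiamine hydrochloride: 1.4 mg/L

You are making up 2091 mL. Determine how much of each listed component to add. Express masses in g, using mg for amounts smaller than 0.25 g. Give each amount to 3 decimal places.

peptone 24.674 g; sodium pyruvate 6.043 g; ferric citrate 44.120 mg; thiamine hydrochloride 2.927 mg

Target volume = 2091 mL = 2.091 L.
peptone: 11.8 g/L × 2.091 L = 24.674 g
sodium pyruvate: 2.89 g/L × 2.091 L = 6.043 g
ferric citrate: 21.1 mg/L × 2.091 L = 44.120 mg
thiamine hydrochloride: 1.4 mg/L × 2.091 L = 2.927 mg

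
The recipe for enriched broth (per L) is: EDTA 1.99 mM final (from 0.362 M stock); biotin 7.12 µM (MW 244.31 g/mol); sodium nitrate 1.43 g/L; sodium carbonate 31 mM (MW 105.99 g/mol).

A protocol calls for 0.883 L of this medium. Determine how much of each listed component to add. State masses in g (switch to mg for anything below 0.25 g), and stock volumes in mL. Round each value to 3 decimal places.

EDTA 4.854 mL; biotin 1.536 mg; sodium nitrate 1.263 g; sodium carbonate 2.901 g

Scale factor relative to 1 L: 0.883.
EDTA: dilute stock: 1.99 mM × 883 mL ÷ 362 mM = 4.854 mL
biotin: 7.12 µmol/L × 244.31 g/mol × 0.883 L ÷ 1000 = 1.536 mg
sodium nitrate: 1.43 g/L × 0.883 L = 1.263 g
sodium carbonate: 31 mmol/L × 105.99 g/mol × 0.883 L ÷ 1000 = 2.901 g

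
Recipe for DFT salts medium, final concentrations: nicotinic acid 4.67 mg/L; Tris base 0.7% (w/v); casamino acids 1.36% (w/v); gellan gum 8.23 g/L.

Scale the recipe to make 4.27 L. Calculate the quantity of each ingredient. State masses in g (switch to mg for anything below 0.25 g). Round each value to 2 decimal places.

Working volume: 4.27 L.
nicotinic acid: 4.67 mg/L × 4.27 L = 19.94 mg
Tris base: 0.7% w/v = 7 g/L → 7 × 4.27 L = 29.89 g
casamino acids: 1.36% w/v = 13.6 g/L → 13.6 × 4.27 L = 58.07 g
gellan gum: 8.23 g/L × 4.27 L = 35.14 g

nicotinic acid 19.94 mg; Tris base 29.89 g; casamino acids 58.07 g; gellan gum 35.14 g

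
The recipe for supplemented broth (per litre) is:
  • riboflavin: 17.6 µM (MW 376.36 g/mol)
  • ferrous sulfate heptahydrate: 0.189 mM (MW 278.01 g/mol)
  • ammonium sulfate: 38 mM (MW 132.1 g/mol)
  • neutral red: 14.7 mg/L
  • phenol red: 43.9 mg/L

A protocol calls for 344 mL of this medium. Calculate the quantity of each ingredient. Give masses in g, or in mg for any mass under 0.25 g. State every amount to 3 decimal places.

riboflavin 2.279 mg; ferrous sulfate heptahydrate 18.075 mg; ammonium sulfate 1.727 g; neutral red 5.057 mg; phenol red 15.102 mg

Scale factor relative to 1 L: 0.344.
riboflavin: 17.6 µmol/L × 376.36 g/mol × 0.344 L ÷ 1000 = 2.279 mg
ferrous sulfate heptahydrate: 0.189 mmol/L × 278.01 mg/mmol × 0.344 L = 18.075 mg
ammonium sulfate: 38 mmol/L × 132.1 g/mol × 0.344 L ÷ 1000 = 1.727 g
neutral red: 14.7 mg/L × 0.344 L = 5.057 mg
phenol red: 43.9 mg/L × 0.344 L = 15.102 mg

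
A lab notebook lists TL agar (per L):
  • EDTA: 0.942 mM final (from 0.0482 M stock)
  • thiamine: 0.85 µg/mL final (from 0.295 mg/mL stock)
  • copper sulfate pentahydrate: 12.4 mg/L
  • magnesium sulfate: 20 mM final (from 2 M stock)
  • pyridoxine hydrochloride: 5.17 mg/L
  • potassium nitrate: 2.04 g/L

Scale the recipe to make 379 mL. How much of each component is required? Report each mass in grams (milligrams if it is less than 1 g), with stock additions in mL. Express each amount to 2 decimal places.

EDTA 7.41 mL; thiamine 1.09 mL; copper sulfate pentahydrate 4.70 mg; magnesium sulfate 3.79 mL; pyridoxine hydrochloride 1.96 mg; potassium nitrate 773.16 mg

Target volume = 379 mL = 0.379 L.
EDTA: C1V1 = C2V2 → 0.942 mM × 379 mL ÷ 48.2 mM = 7.41 mL
thiamine: C1V1 = C2V2 → 0.85 µg/mL × 379 mL ÷ 295 µg/mL = 1.09 mL
copper sulfate pentahydrate: 12.4 mg/L × 0.379 L = 4.70 mg
magnesium sulfate: V = C2·V2/C1 = 20 mM × 379 mL ÷ 2000 mM = 3.79 mL
pyridoxine hydrochloride: 5.17 mg/L × 0.379 L = 1.96 mg
potassium nitrate: 2.04 g/L × 0.379 L = 0.77316 g = 773.16 mg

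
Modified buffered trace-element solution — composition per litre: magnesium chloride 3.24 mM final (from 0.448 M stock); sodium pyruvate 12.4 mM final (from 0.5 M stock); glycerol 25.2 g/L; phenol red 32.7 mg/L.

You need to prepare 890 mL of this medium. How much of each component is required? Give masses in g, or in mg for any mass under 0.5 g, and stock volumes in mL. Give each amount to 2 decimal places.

Target volume = 890 mL = 0.89 L.
magnesium chloride: C1V1 = C2V2 → 3.24 mM × 890 mL ÷ 448 mM = 6.44 mL
sodium pyruvate: C1V1 = C2V2 → 12.4 mM × 890 mL ÷ 500 mM = 22.07 mL
glycerol: 25.2 g/L × 0.89 L = 22.43 g
phenol red: 32.7 mg/L × 0.89 L = 29.10 mg

magnesium chloride 6.44 mL; sodium pyruvate 22.07 mL; glycerol 22.43 g; phenol red 29.10 mg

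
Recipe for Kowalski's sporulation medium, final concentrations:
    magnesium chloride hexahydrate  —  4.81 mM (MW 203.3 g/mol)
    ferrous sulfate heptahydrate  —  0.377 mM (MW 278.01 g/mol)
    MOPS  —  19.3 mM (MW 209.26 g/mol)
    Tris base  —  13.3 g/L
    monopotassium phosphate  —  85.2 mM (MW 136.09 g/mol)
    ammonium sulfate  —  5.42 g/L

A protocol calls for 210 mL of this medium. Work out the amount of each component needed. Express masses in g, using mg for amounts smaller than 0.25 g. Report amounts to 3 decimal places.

magnesium chloride hexahydrate 205.353 mg; ferrous sulfate heptahydrate 22.010 mg; MOPS 0.848 g; Tris base 2.793 g; monopotassium phosphate 2.435 g; ammonium sulfate 1.138 g

Working volume: 210 mL = 0.21 L.
magnesium chloride hexahydrate: 4.81 mmol/L × 203.3 mg/mmol × 0.21 L = 205.353 mg
ferrous sulfate heptahydrate: 0.377 mmol/L × 278.01 mg/mmol × 0.21 L = 22.010 mg
MOPS: 19.3 mmol/L × 209.26 g/mol × 0.21 L ÷ 1000 = 0.848 g
Tris base: 13.3 g/L × 0.21 L = 2.793 g
monopotassium phosphate: 85.2 mmol/L × 136.09 g/mol × 0.21 L ÷ 1000 = 2.435 g
ammonium sulfate: 5.42 g/L × 0.21 L = 1.138 g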